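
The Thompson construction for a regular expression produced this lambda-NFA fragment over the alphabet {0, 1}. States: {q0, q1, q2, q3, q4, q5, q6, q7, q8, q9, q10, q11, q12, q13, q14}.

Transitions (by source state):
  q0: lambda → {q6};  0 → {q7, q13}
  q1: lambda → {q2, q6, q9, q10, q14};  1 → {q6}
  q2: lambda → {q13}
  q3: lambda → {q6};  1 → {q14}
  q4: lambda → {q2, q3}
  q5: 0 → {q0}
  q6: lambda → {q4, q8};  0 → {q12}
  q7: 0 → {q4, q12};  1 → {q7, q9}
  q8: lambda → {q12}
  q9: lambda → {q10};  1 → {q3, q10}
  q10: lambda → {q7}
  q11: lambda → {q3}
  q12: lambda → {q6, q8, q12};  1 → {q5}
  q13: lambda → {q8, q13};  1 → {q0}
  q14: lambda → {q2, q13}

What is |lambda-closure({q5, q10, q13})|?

Start with {q5, q10, q13}.
From q10 via lambda: add q7.
From q13 via lambda: add q8.
From q8 via lambda: add q12.
From q12 via lambda: add q6.
From q6 via lambda: add q4.
From q4 via lambda: add q2, q3.
lambda-closure = {q2, q3, q4, q5, q6, q7, q8, q10, q12, q13}, which has 10 states.

10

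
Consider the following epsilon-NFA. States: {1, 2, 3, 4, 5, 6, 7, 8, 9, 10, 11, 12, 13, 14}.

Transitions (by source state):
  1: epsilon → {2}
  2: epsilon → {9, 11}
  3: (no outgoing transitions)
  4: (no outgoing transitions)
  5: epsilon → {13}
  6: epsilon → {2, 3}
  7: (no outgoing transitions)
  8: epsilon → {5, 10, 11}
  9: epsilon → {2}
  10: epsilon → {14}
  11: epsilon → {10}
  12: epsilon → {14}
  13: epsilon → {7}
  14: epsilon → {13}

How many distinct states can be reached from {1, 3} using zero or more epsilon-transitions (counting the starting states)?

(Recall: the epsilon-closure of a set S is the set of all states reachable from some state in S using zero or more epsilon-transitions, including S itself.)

Start with {1, 3}.
From 1 via epsilon: add 2.
From 2 via epsilon: add 9, 11.
From 11 via epsilon: add 10.
From 10 via epsilon: add 14.
From 14 via epsilon: add 13.
From 13 via epsilon: add 7.
epsilon-closure = {1, 2, 3, 7, 9, 10, 11, 13, 14}, which has 9 states.

9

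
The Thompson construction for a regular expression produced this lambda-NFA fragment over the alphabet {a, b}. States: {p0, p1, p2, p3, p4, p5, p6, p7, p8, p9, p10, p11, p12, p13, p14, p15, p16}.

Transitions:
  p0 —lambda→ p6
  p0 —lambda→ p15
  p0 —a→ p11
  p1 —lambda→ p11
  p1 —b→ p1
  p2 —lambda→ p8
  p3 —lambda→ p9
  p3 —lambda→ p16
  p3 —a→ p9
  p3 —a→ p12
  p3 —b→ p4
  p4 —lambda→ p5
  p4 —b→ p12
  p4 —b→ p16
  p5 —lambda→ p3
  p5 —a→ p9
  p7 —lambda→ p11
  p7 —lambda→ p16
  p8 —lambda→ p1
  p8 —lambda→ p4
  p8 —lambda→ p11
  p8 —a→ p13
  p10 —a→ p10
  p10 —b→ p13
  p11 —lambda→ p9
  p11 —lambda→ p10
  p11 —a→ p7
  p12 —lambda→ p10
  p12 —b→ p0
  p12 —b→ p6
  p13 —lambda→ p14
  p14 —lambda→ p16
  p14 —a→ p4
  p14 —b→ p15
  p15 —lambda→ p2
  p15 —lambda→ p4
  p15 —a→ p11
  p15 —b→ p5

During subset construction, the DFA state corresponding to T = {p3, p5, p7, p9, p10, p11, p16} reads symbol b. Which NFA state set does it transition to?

p3 on b → {p4}.
p10 on b → {p13}.
No b-transition from p5, p7, p9, p11, p16.
Union after reading b: {p4, p13}.
Now take the lambda-closure:
From p4 via lambda: add p5.
From p13 via lambda: add p14.
From p5 via lambda: add p3.
From p14 via lambda: add p16.
From p3 via lambda: add p9.
No new states can be added; the closed set is {p3, p4, p5, p9, p13, p14, p16}.

{p3, p4, p5, p9, p13, p14, p16}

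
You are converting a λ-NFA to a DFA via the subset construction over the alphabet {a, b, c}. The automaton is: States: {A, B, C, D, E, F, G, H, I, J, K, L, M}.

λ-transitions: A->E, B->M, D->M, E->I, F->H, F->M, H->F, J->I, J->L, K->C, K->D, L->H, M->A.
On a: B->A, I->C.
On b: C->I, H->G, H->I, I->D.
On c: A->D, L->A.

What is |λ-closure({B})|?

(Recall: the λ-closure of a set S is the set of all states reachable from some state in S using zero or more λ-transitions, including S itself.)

Start with {B}.
From B via λ: add M.
From M via λ: add A.
From A via λ: add E.
From E via λ: add I.
λ-closure = {A, B, E, I, M}, which has 5 states.

5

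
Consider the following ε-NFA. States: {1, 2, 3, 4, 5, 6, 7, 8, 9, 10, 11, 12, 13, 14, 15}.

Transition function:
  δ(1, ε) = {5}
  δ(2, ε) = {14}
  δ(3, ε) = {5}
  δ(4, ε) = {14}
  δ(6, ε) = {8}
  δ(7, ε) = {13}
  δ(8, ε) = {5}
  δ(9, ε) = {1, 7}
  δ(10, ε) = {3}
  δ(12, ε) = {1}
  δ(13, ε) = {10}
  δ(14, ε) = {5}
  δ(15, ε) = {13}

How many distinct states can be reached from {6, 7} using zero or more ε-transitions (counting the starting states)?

Start with {6, 7}.
From 6 via ε: add 8.
From 7 via ε: add 13.
From 8 via ε: add 5.
From 13 via ε: add 10.
From 10 via ε: add 3.
ε-closure = {3, 5, 6, 7, 8, 10, 13}, which has 7 states.

7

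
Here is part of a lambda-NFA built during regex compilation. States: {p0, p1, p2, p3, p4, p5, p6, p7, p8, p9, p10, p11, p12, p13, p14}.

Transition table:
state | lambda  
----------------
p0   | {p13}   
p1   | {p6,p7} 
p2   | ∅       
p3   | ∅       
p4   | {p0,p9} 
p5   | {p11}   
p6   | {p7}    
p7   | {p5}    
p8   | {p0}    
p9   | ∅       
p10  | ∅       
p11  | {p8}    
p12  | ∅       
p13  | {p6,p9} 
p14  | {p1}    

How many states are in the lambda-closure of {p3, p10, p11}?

10

Start with {p3, p10, p11}.
From p11 via lambda: add p8.
From p8 via lambda: add p0.
From p0 via lambda: add p13.
From p13 via lambda: add p6, p9.
From p6 via lambda: add p7.
From p7 via lambda: add p5.
lambda-closure = {p0, p3, p5, p6, p7, p8, p9, p10, p11, p13}, which has 10 states.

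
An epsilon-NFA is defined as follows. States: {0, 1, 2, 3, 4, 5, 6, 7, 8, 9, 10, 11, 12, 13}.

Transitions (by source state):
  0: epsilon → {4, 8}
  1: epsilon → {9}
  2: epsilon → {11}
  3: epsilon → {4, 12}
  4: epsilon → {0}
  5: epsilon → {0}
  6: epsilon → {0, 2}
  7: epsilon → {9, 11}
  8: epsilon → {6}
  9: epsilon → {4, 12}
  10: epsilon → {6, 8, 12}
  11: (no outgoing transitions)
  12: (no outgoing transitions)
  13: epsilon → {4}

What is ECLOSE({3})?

Start with {3}.
From 3 via epsilon: add 4, 12.
From 4 via epsilon: add 0.
From 0 via epsilon: add 8.
From 8 via epsilon: add 6.
From 6 via epsilon: add 2.
From 2 via epsilon: add 11.
No new states can be added; the closed set is {0, 2, 3, 4, 6, 8, 11, 12}.

{0, 2, 3, 4, 6, 8, 11, 12}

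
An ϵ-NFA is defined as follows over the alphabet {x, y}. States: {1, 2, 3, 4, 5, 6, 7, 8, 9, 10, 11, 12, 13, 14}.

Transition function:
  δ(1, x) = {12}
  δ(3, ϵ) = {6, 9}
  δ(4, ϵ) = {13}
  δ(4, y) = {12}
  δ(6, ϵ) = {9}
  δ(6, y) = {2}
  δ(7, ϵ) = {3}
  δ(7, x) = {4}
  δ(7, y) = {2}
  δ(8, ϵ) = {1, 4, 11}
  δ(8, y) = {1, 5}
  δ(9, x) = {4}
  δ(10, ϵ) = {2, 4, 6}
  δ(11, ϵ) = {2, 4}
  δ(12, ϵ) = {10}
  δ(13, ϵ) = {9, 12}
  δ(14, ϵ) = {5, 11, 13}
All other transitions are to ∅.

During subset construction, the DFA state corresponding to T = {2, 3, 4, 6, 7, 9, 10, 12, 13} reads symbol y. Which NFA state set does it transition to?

4 on y → {12}.
6 on y → {2}.
7 on y → {2}.
No y-transition from 2, 3, 9, 10, 12, 13.
Union after reading y: {2, 12}.
Now take the ϵ-closure:
From 12 via ϵ: add 10.
From 10 via ϵ: add 4, 6.
From 4 via ϵ: add 13.
From 6 via ϵ: add 9.
No new states can be added; the closed set is {2, 4, 6, 9, 10, 12, 13}.

{2, 4, 6, 9, 10, 12, 13}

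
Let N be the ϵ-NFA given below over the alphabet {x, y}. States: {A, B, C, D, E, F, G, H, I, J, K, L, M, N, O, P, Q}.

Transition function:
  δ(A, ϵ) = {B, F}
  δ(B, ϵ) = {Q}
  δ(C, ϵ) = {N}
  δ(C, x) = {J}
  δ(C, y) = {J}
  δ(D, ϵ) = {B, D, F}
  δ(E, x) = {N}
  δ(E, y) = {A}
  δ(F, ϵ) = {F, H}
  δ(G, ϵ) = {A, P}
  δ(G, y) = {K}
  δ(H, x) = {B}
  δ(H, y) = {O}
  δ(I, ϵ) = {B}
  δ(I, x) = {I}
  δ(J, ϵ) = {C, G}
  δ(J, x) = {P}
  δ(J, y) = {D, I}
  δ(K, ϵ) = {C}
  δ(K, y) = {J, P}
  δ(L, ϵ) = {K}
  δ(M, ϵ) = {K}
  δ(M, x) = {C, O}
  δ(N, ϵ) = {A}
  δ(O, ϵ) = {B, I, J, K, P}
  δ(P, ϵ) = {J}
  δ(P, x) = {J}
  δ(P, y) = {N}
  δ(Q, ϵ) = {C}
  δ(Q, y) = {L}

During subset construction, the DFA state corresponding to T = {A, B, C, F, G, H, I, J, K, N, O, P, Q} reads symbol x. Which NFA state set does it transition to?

C on x → {J}.
H on x → {B}.
I on x → {I}.
J on x → {P}.
P on x → {J}.
No x-transition from A, B, F, G, K, N, O, Q.
Union after reading x: {B, I, J, P}.
Now take the ϵ-closure:
From B via ϵ: add Q.
From J via ϵ: add C, G.
From C via ϵ: add N.
From G via ϵ: add A.
From A via ϵ: add F.
From F via ϵ: add H.
No new states can be added; the closed set is {A, B, C, F, G, H, I, J, N, P, Q}.

{A, B, C, F, G, H, I, J, N, P, Q}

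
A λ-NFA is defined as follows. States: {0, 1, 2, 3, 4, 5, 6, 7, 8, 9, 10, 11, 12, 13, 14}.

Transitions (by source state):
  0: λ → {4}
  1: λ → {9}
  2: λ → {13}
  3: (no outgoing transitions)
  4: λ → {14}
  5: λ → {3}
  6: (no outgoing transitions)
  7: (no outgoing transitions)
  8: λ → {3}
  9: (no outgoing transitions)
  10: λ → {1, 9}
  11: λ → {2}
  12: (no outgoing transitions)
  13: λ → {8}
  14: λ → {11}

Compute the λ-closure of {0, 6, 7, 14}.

{0, 2, 3, 4, 6, 7, 8, 11, 13, 14}

Start with {0, 6, 7, 14}.
From 0 via λ: add 4.
From 14 via λ: add 11.
From 11 via λ: add 2.
From 2 via λ: add 13.
From 13 via λ: add 8.
From 8 via λ: add 3.
No new states can be added; the closed set is {0, 2, 3, 4, 6, 7, 8, 11, 13, 14}.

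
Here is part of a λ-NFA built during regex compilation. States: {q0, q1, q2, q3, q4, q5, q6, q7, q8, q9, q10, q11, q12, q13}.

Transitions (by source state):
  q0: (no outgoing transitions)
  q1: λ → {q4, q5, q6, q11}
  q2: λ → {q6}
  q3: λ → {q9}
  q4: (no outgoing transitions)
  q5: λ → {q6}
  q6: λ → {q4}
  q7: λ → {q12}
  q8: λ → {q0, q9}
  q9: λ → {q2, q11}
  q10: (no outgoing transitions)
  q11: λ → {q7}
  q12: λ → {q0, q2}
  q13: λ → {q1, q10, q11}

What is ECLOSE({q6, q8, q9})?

Start with {q6, q8, q9}.
From q6 via λ: add q4.
From q8 via λ: add q0.
From q9 via λ: add q2, q11.
From q11 via λ: add q7.
From q7 via λ: add q12.
No new states can be added; the closed set is {q0, q2, q4, q6, q7, q8, q9, q11, q12}.

{q0, q2, q4, q6, q7, q8, q9, q11, q12}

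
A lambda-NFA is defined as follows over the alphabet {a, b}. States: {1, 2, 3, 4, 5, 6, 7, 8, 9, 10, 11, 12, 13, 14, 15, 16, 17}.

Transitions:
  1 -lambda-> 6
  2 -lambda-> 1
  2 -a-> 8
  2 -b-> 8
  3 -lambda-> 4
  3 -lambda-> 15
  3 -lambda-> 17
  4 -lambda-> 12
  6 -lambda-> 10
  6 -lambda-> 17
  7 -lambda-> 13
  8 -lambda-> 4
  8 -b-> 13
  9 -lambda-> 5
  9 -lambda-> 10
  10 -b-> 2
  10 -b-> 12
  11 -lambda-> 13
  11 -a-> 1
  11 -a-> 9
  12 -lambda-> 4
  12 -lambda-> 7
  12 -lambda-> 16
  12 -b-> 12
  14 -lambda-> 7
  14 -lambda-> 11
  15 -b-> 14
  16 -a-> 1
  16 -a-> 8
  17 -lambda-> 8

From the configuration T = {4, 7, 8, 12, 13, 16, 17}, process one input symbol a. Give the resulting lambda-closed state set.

{1, 4, 6, 7, 8, 10, 12, 13, 16, 17}

16 on a → {1, 8}.
No a-transition from 4, 7, 8, 12, 13, 17.
Union after reading a: {1, 8}.
Now take the lambda-closure:
From 1 via lambda: add 6.
From 8 via lambda: add 4.
From 4 via lambda: add 12.
From 6 via lambda: add 10, 17.
From 12 via lambda: add 7, 16.
From 7 via lambda: add 13.
No new states can be added; the closed set is {1, 4, 6, 7, 8, 10, 12, 13, 16, 17}.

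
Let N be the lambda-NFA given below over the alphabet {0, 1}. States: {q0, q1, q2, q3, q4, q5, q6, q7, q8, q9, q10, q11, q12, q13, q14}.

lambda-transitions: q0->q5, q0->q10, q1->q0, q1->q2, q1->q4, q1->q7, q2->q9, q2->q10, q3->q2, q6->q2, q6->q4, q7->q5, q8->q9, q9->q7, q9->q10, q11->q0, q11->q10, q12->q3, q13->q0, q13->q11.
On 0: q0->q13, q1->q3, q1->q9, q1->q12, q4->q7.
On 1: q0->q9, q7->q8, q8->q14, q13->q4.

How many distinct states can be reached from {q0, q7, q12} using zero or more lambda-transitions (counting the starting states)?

8

Start with {q0, q7, q12}.
From q0 via lambda: add q5, q10.
From q12 via lambda: add q3.
From q3 via lambda: add q2.
From q2 via lambda: add q9.
lambda-closure = {q0, q2, q3, q5, q7, q9, q10, q12}, which has 8 states.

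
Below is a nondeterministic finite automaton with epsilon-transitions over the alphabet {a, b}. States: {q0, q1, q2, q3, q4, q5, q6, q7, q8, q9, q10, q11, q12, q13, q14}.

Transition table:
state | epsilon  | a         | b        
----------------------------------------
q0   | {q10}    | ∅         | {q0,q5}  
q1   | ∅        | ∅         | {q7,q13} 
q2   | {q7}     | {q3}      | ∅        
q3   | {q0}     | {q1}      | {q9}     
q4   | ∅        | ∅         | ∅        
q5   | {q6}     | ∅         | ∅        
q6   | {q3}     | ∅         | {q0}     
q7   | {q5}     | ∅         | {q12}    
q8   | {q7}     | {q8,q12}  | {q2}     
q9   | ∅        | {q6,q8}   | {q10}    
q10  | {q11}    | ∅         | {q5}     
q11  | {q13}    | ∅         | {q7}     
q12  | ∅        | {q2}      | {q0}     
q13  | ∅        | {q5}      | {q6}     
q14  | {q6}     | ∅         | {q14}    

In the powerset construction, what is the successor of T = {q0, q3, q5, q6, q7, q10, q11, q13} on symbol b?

q0 on b → {q0, q5}.
q3 on b → {q9}.
q6 on b → {q0}.
q7 on b → {q12}.
q10 on b → {q5}.
q11 on b → {q7}.
q13 on b → {q6}.
No b-transition from q5.
Union after reading b: {q0, q5, q6, q7, q9, q12}.
Now take the epsilon-closure:
From q0 via epsilon: add q10.
From q6 via epsilon: add q3.
From q10 via epsilon: add q11.
From q11 via epsilon: add q13.
No new states can be added; the closed set is {q0, q3, q5, q6, q7, q9, q10, q11, q12, q13}.

{q0, q3, q5, q6, q7, q9, q10, q11, q12, q13}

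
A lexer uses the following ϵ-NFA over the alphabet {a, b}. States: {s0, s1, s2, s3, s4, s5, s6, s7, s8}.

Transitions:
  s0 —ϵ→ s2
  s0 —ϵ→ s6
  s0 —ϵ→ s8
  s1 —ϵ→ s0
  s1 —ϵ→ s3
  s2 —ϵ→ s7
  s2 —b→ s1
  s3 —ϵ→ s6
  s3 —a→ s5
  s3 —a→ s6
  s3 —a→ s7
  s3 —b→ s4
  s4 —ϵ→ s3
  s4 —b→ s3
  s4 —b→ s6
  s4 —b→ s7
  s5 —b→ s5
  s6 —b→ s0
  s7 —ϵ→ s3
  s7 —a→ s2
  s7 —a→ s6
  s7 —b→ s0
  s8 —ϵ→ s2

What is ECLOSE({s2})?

Start with {s2}.
From s2 via ϵ: add s7.
From s7 via ϵ: add s3.
From s3 via ϵ: add s6.
No new states can be added; the closed set is {s2, s3, s6, s7}.

{s2, s3, s6, s7}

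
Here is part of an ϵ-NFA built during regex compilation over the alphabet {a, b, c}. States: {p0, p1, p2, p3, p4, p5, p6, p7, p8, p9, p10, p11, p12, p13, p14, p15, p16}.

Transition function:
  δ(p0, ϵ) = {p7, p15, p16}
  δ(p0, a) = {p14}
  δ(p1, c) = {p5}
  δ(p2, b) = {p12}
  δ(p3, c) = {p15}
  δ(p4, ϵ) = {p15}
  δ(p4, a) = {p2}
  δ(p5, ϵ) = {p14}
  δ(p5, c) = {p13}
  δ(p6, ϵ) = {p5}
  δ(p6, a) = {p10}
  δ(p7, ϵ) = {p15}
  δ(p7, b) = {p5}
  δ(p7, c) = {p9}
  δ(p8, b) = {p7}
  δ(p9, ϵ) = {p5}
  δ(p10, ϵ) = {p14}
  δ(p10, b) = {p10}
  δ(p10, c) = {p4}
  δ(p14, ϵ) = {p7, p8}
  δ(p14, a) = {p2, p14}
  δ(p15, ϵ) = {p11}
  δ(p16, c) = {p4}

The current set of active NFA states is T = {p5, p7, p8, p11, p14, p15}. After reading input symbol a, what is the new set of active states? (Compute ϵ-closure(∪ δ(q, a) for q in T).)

p14 on a → {p2, p14}.
No a-transition from p5, p7, p8, p11, p15.
Union after reading a: {p2, p14}.
Now take the ϵ-closure:
From p14 via ϵ: add p7, p8.
From p7 via ϵ: add p15.
From p15 via ϵ: add p11.
No new states can be added; the closed set is {p2, p7, p8, p11, p14, p15}.

{p2, p7, p8, p11, p14, p15}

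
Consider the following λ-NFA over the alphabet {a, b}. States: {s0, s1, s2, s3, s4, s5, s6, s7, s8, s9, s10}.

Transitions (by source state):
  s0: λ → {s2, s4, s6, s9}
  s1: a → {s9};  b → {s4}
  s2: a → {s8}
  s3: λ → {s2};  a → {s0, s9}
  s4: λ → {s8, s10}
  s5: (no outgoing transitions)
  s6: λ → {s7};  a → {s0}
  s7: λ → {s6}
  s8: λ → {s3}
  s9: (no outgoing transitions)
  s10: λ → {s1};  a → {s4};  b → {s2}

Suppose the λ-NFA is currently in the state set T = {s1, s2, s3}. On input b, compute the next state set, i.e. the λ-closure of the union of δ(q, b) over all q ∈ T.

s1 on b → {s4}.
No b-transition from s2, s3.
Union after reading b: {s4}.
Now take the λ-closure:
From s4 via λ: add s8, s10.
From s8 via λ: add s3.
From s10 via λ: add s1.
From s3 via λ: add s2.
No new states can be added; the closed set is {s1, s2, s3, s4, s8, s10}.

{s1, s2, s3, s4, s8, s10}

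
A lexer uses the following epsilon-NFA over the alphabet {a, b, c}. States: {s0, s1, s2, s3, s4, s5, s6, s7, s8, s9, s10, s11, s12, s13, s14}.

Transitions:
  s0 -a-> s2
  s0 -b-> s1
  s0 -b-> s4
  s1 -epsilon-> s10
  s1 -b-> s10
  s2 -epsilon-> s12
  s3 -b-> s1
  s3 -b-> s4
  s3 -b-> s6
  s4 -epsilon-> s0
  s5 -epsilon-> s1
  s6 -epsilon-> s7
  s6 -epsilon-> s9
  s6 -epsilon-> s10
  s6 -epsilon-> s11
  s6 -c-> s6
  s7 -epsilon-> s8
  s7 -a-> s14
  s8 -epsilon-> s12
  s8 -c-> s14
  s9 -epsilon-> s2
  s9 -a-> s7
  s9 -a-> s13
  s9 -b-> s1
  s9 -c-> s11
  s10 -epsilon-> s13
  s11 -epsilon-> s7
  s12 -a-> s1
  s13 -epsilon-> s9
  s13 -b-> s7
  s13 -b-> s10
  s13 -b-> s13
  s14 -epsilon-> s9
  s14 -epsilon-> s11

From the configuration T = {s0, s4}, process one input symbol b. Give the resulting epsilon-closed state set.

s0 on b → {s1, s4}.
No b-transition from s4.
Union after reading b: {s1, s4}.
Now take the epsilon-closure:
From s1 via epsilon: add s10.
From s4 via epsilon: add s0.
From s10 via epsilon: add s13.
From s13 via epsilon: add s9.
From s9 via epsilon: add s2.
From s2 via epsilon: add s12.
No new states can be added; the closed set is {s0, s1, s2, s4, s9, s10, s12, s13}.

{s0, s1, s2, s4, s9, s10, s12, s13}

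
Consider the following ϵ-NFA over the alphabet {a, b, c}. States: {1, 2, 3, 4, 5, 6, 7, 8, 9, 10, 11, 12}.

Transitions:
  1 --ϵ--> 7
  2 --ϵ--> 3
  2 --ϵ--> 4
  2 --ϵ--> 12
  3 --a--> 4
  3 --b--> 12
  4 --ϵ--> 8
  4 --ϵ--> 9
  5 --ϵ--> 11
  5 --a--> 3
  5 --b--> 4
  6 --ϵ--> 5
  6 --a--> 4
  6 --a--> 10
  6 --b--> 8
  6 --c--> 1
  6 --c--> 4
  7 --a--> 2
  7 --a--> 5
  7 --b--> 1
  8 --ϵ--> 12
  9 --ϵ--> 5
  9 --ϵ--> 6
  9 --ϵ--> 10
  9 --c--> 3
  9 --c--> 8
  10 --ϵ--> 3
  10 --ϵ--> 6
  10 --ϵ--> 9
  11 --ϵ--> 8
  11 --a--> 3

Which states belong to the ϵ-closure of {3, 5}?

{3, 5, 8, 11, 12}

Start with {3, 5}.
From 5 via ϵ: add 11.
From 11 via ϵ: add 8.
From 8 via ϵ: add 12.
No new states can be added; the closed set is {3, 5, 8, 11, 12}.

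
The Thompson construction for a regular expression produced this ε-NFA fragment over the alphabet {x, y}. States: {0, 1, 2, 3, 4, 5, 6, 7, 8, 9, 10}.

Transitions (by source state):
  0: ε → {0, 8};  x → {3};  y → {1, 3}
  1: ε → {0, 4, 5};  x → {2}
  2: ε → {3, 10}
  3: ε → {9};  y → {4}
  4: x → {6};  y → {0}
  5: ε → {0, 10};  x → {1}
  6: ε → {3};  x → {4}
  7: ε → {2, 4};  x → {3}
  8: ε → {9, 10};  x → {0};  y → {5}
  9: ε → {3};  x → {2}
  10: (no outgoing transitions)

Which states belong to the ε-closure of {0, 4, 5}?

Start with {0, 4, 5}.
From 0 via ε: add 8.
From 5 via ε: add 10.
From 8 via ε: add 9.
From 9 via ε: add 3.
No new states can be added; the closed set is {0, 3, 4, 5, 8, 9, 10}.

{0, 3, 4, 5, 8, 9, 10}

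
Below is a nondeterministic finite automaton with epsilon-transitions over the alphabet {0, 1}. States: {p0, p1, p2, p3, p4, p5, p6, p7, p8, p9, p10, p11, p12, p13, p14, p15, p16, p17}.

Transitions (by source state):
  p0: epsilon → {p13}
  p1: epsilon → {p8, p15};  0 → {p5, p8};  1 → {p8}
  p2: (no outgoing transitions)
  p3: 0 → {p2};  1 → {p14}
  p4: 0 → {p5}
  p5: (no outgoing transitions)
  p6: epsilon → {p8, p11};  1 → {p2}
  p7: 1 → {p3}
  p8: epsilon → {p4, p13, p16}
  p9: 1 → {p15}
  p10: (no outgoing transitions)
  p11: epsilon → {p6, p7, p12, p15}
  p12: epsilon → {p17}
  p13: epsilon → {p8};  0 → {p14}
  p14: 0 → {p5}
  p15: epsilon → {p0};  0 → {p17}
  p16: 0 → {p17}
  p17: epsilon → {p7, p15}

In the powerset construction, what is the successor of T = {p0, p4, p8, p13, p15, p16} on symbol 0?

{p0, p4, p5, p7, p8, p13, p14, p15, p16, p17}

p4 on 0 → {p5}.
p13 on 0 → {p14}.
p15 on 0 → {p17}.
p16 on 0 → {p17}.
No 0-transition from p0, p8.
Union after reading 0: {p5, p14, p17}.
Now take the epsilon-closure:
From p17 via epsilon: add p7, p15.
From p15 via epsilon: add p0.
From p0 via epsilon: add p13.
From p13 via epsilon: add p8.
From p8 via epsilon: add p4, p16.
No new states can be added; the closed set is {p0, p4, p5, p7, p8, p13, p14, p15, p16, p17}.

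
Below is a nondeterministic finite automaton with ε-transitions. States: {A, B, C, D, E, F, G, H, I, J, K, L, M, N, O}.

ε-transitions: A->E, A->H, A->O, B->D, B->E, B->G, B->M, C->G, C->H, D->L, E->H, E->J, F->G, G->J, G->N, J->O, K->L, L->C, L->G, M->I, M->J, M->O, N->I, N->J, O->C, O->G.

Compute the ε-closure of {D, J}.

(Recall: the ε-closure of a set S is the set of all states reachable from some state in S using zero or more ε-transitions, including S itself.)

{C, D, G, H, I, J, L, N, O}

Start with {D, J}.
From D via ε: add L.
From J via ε: add O.
From L via ε: add C, G.
From C via ε: add H.
From G via ε: add N.
From N via ε: add I.
No new states can be added; the closed set is {C, D, G, H, I, J, L, N, O}.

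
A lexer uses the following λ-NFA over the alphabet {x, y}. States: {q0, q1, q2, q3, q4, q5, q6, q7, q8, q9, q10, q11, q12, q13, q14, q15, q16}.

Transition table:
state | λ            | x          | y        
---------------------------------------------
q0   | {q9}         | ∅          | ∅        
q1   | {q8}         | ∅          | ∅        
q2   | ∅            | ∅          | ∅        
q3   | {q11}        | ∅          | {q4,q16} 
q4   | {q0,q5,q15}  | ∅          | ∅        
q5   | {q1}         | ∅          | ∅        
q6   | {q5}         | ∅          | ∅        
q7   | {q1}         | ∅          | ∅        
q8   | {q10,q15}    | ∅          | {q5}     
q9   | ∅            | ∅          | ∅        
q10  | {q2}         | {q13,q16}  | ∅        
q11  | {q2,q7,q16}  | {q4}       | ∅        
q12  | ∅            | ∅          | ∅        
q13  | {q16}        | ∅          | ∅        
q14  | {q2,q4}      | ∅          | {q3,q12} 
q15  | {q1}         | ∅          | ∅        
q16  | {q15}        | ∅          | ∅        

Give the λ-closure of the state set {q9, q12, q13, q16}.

{q1, q2, q8, q9, q10, q12, q13, q15, q16}

Start with {q9, q12, q13, q16}.
From q16 via λ: add q15.
From q15 via λ: add q1.
From q1 via λ: add q8.
From q8 via λ: add q10.
From q10 via λ: add q2.
No new states can be added; the closed set is {q1, q2, q8, q9, q10, q12, q13, q15, q16}.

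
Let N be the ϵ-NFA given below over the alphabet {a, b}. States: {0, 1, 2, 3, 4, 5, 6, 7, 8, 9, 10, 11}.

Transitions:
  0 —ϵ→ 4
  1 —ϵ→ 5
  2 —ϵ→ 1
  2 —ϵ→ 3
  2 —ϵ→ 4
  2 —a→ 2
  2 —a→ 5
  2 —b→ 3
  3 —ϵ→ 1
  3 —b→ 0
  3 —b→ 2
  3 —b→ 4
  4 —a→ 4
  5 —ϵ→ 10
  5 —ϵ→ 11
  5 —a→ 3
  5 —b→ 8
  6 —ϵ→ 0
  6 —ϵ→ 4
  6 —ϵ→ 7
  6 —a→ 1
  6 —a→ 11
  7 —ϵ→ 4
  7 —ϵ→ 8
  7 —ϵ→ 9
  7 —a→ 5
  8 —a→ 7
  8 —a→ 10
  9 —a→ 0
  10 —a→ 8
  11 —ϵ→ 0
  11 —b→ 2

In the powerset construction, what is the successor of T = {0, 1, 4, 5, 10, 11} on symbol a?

{0, 1, 3, 4, 5, 8, 10, 11}

4 on a → {4}.
5 on a → {3}.
10 on a → {8}.
No a-transition from 0, 1, 11.
Union after reading a: {3, 4, 8}.
Now take the ϵ-closure:
From 3 via ϵ: add 1.
From 1 via ϵ: add 5.
From 5 via ϵ: add 10, 11.
From 11 via ϵ: add 0.
No new states can be added; the closed set is {0, 1, 3, 4, 5, 8, 10, 11}.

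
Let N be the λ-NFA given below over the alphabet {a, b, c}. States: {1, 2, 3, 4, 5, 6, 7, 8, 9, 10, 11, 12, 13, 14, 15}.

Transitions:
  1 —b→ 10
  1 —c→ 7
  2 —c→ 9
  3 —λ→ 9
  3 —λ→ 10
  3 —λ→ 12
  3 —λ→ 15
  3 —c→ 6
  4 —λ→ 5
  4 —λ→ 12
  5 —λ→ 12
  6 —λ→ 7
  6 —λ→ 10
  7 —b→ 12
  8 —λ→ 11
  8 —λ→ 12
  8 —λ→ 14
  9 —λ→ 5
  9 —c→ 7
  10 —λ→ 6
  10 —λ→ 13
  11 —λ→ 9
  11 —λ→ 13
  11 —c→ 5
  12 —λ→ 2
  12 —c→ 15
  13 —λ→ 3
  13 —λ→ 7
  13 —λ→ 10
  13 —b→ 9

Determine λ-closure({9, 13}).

Start with {9, 13}.
From 9 via λ: add 5.
From 13 via λ: add 3, 7, 10.
From 3 via λ: add 12, 15.
From 10 via λ: add 6.
From 12 via λ: add 2.
No new states can be added; the closed set is {2, 3, 5, 6, 7, 9, 10, 12, 13, 15}.

{2, 3, 5, 6, 7, 9, 10, 12, 13, 15}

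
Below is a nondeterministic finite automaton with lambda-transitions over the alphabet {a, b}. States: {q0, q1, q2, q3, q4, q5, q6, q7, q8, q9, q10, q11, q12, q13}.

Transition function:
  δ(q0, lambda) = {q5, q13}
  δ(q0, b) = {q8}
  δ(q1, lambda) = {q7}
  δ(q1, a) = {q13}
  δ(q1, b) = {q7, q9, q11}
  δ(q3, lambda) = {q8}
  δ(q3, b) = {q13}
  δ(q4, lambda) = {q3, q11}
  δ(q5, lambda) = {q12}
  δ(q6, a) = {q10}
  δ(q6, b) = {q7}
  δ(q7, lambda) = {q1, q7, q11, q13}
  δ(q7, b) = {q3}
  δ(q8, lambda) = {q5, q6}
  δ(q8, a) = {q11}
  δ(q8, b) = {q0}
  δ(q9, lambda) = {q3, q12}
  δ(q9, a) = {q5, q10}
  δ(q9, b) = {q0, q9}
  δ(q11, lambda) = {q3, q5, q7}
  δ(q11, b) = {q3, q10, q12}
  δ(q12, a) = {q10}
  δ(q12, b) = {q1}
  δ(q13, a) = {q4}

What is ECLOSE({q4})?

Start with {q4}.
From q4 via lambda: add q3, q11.
From q3 via lambda: add q8.
From q11 via lambda: add q5, q7.
From q5 via lambda: add q12.
From q7 via lambda: add q1, q13.
From q8 via lambda: add q6.
No new states can be added; the closed set is {q1, q3, q4, q5, q6, q7, q8, q11, q12, q13}.

{q1, q3, q4, q5, q6, q7, q8, q11, q12, q13}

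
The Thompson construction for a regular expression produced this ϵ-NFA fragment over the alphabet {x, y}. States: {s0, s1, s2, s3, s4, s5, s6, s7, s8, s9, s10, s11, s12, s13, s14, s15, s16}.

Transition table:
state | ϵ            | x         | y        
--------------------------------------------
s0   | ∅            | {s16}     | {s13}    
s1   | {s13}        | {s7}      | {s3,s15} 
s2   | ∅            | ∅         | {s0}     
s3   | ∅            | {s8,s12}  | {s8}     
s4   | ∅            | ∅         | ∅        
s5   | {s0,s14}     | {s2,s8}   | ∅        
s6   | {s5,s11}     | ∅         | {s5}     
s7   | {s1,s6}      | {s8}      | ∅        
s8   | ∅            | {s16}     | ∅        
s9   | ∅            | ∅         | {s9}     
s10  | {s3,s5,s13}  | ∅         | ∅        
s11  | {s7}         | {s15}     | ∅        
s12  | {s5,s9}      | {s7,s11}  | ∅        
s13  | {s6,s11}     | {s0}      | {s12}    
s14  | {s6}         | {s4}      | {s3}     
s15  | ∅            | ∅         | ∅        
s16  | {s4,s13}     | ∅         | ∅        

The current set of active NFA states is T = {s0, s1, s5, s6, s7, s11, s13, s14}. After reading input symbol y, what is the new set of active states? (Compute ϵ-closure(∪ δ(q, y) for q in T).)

{s0, s1, s3, s5, s6, s7, s9, s11, s12, s13, s14, s15}

s0 on y → {s13}.
s1 on y → {s3, s15}.
s6 on y → {s5}.
s13 on y → {s12}.
s14 on y → {s3}.
No y-transition from s5, s7, s11.
Union after reading y: {s3, s5, s12, s13, s15}.
Now take the ϵ-closure:
From s5 via ϵ: add s0, s14.
From s12 via ϵ: add s9.
From s13 via ϵ: add s6, s11.
From s11 via ϵ: add s7.
From s7 via ϵ: add s1.
No new states can be added; the closed set is {s0, s1, s3, s5, s6, s7, s9, s11, s12, s13, s14, s15}.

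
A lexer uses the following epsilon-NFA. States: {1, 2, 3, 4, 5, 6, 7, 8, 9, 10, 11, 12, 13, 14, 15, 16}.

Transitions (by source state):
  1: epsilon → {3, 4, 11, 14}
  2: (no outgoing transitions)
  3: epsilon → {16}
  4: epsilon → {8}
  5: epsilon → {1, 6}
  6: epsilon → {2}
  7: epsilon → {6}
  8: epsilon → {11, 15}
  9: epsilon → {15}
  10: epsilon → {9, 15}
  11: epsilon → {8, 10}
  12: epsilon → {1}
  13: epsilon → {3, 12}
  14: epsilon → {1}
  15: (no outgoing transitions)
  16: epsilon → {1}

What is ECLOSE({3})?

Start with {3}.
From 3 via epsilon: add 16.
From 16 via epsilon: add 1.
From 1 via epsilon: add 4, 11, 14.
From 4 via epsilon: add 8.
From 11 via epsilon: add 10.
From 8 via epsilon: add 15.
From 10 via epsilon: add 9.
No new states can be added; the closed set is {1, 3, 4, 8, 9, 10, 11, 14, 15, 16}.

{1, 3, 4, 8, 9, 10, 11, 14, 15, 16}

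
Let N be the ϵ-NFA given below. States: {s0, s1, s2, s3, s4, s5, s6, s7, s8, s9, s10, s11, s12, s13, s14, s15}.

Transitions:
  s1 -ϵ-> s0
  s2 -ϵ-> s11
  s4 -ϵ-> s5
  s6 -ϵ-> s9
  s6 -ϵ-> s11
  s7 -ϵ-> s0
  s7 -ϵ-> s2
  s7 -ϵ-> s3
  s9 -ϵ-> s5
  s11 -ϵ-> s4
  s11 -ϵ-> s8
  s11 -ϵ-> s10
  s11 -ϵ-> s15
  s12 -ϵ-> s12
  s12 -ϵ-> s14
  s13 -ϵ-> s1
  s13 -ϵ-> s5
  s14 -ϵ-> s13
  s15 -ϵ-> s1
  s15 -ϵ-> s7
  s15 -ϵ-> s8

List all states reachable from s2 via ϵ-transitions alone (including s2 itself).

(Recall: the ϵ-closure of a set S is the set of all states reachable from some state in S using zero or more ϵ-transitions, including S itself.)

Start with {s2}.
From s2 via ϵ: add s11.
From s11 via ϵ: add s4, s8, s10, s15.
From s4 via ϵ: add s5.
From s15 via ϵ: add s1, s7.
From s1 via ϵ: add s0.
From s7 via ϵ: add s3.
No new states can be added; the closed set is {s0, s1, s2, s3, s4, s5, s7, s8, s10, s11, s15}.

{s0, s1, s2, s3, s4, s5, s7, s8, s10, s11, s15}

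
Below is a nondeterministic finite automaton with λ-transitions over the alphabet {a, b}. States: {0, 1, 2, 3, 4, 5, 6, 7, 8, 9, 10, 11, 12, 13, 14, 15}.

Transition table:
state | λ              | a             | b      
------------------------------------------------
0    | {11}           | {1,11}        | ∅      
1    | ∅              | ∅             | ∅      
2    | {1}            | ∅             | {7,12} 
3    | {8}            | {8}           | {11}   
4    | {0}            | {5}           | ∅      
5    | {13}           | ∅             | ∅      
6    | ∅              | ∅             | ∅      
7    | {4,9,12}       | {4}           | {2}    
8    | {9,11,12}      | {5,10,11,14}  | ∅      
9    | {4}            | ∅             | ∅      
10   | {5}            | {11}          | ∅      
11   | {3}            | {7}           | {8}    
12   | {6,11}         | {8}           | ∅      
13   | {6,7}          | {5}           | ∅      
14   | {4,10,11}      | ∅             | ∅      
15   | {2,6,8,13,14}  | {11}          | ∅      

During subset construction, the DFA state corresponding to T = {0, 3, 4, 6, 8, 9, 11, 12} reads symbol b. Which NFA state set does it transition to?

{0, 3, 4, 6, 8, 9, 11, 12}

3 on b → {11}.
11 on b → {8}.
No b-transition from 0, 4, 6, 8, 9, 12.
Union after reading b: {8, 11}.
Now take the λ-closure:
From 8 via λ: add 9, 12.
From 11 via λ: add 3.
From 9 via λ: add 4.
From 12 via λ: add 6.
From 4 via λ: add 0.
No new states can be added; the closed set is {0, 3, 4, 6, 8, 9, 11, 12}.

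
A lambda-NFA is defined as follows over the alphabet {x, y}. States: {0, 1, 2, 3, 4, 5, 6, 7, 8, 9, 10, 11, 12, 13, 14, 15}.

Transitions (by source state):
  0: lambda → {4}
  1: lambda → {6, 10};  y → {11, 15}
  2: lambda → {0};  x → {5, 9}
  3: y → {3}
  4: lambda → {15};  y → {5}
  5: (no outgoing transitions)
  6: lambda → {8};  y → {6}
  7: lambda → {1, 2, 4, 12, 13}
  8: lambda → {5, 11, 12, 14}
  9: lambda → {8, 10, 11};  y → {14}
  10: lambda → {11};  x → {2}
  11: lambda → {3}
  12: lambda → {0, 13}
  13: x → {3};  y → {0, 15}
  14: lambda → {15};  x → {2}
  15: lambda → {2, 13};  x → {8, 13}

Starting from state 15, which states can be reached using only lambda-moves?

{0, 2, 4, 13, 15}

Start with {15}.
From 15 via lambda: add 2, 13.
From 2 via lambda: add 0.
From 0 via lambda: add 4.
No new states can be added; the closed set is {0, 2, 4, 13, 15}.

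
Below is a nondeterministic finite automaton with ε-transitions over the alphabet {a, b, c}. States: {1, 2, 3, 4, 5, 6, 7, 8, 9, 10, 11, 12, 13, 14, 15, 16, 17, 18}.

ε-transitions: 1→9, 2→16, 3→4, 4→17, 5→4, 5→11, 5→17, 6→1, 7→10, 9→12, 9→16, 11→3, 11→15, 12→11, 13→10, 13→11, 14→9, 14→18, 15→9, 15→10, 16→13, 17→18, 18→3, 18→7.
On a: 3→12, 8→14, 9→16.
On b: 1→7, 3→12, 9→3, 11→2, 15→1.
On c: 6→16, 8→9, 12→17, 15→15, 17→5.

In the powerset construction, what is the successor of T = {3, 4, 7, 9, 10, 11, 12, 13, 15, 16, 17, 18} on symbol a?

{3, 4, 7, 9, 10, 11, 12, 13, 15, 16, 17, 18}

3 on a → {12}.
9 on a → {16}.
No a-transition from 4, 7, 10, 11, 12, 13, 15, 16, 17, 18.
Union after reading a: {12, 16}.
Now take the ε-closure:
From 12 via ε: add 11.
From 16 via ε: add 13.
From 11 via ε: add 3, 15.
From 13 via ε: add 10.
From 3 via ε: add 4.
From 15 via ε: add 9.
From 4 via ε: add 17.
From 17 via ε: add 18.
From 18 via ε: add 7.
No new states can be added; the closed set is {3, 4, 7, 9, 10, 11, 12, 13, 15, 16, 17, 18}.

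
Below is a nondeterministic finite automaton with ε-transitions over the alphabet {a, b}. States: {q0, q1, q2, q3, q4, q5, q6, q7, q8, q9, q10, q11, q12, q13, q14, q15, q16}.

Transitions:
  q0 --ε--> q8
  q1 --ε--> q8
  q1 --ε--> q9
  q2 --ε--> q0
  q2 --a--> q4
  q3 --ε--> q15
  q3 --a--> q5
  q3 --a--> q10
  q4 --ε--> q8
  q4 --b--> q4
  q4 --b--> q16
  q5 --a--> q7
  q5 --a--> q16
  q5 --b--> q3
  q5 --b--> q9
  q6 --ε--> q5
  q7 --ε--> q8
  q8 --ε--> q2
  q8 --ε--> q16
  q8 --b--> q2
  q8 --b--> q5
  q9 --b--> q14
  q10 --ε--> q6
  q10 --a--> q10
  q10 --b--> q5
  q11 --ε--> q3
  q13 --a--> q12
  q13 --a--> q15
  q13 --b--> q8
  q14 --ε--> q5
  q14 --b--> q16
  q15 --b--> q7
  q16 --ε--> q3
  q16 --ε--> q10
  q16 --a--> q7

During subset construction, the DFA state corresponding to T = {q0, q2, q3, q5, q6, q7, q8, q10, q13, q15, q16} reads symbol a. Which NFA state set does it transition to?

q2 on a → {q4}.
q3 on a → {q5, q10}.
q5 on a → {q7, q16}.
q10 on a → {q10}.
q13 on a → {q12, q15}.
q16 on a → {q7}.
No a-transition from q0, q6, q7, q8, q15.
Union after reading a: {q4, q5, q7, q10, q12, q15, q16}.
Now take the ε-closure:
From q4 via ε: add q8.
From q10 via ε: add q6.
From q16 via ε: add q3.
From q8 via ε: add q2.
From q2 via ε: add q0.
No new states can be added; the closed set is {q0, q2, q3, q4, q5, q6, q7, q8, q10, q12, q15, q16}.

{q0, q2, q3, q4, q5, q6, q7, q8, q10, q12, q15, q16}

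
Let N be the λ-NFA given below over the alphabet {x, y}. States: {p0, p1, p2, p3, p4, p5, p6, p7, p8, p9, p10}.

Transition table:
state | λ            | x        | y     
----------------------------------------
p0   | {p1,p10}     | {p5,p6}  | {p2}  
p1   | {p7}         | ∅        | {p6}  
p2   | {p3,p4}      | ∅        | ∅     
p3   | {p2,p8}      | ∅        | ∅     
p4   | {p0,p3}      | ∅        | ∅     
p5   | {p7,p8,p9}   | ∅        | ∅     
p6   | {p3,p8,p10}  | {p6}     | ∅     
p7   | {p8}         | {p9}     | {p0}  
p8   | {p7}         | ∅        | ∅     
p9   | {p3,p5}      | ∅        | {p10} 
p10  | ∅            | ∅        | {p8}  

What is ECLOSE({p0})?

Start with {p0}.
From p0 via λ: add p1, p10.
From p1 via λ: add p7.
From p7 via λ: add p8.
No new states can be added; the closed set is {p0, p1, p7, p8, p10}.

{p0, p1, p7, p8, p10}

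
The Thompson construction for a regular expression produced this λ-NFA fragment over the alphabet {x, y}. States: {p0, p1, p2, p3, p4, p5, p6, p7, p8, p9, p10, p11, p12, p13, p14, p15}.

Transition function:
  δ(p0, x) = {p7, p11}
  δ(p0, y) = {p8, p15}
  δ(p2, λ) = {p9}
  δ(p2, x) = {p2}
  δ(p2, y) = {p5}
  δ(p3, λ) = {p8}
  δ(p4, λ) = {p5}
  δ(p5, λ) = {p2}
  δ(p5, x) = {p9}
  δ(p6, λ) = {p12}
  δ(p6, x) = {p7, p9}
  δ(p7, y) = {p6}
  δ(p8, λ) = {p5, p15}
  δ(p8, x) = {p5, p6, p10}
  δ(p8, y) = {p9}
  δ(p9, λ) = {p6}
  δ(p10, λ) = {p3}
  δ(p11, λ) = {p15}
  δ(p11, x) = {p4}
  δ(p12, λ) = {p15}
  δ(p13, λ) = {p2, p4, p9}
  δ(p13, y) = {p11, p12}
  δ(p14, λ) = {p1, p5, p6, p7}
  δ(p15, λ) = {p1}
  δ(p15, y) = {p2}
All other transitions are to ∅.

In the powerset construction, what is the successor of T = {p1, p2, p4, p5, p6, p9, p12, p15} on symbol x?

{p1, p2, p6, p7, p9, p12, p15}

p2 on x → {p2}.
p5 on x → {p9}.
p6 on x → {p7, p9}.
No x-transition from p1, p4, p9, p12, p15.
Union after reading x: {p2, p7, p9}.
Now take the λ-closure:
From p9 via λ: add p6.
From p6 via λ: add p12.
From p12 via λ: add p15.
From p15 via λ: add p1.
No new states can be added; the closed set is {p1, p2, p6, p7, p9, p12, p15}.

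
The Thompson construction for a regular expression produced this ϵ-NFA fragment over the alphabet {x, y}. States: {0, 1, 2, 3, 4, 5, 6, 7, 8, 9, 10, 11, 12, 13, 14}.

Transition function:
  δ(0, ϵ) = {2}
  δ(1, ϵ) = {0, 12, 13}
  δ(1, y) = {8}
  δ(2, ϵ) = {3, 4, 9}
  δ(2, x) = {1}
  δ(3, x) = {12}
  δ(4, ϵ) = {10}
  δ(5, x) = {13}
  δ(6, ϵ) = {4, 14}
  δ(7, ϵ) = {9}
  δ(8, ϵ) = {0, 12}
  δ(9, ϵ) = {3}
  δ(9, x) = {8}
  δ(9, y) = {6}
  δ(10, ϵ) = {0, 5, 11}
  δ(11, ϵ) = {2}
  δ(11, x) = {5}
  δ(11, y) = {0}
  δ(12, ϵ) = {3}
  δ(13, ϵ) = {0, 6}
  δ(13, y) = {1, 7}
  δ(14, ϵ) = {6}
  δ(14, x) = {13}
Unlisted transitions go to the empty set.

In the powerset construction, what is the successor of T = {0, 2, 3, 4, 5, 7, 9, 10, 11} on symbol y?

{0, 2, 3, 4, 5, 6, 9, 10, 11, 14}

9 on y → {6}.
11 on y → {0}.
No y-transition from 0, 2, 3, 4, 5, 7, 10.
Union after reading y: {0, 6}.
Now take the ϵ-closure:
From 0 via ϵ: add 2.
From 6 via ϵ: add 4, 14.
From 2 via ϵ: add 3, 9.
From 4 via ϵ: add 10.
From 10 via ϵ: add 5, 11.
No new states can be added; the closed set is {0, 2, 3, 4, 5, 6, 9, 10, 11, 14}.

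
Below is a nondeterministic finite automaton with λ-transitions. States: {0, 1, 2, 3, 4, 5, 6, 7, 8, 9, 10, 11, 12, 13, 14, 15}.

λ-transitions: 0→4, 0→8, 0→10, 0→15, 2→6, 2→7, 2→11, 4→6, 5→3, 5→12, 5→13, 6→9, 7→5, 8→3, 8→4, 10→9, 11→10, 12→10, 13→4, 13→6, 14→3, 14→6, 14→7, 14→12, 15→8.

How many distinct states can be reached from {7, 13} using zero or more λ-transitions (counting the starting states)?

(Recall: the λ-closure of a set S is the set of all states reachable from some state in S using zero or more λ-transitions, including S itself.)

Start with {7, 13}.
From 7 via λ: add 5.
From 13 via λ: add 4, 6.
From 5 via λ: add 3, 12.
From 6 via λ: add 9.
From 12 via λ: add 10.
λ-closure = {3, 4, 5, 6, 7, 9, 10, 12, 13}, which has 9 states.

9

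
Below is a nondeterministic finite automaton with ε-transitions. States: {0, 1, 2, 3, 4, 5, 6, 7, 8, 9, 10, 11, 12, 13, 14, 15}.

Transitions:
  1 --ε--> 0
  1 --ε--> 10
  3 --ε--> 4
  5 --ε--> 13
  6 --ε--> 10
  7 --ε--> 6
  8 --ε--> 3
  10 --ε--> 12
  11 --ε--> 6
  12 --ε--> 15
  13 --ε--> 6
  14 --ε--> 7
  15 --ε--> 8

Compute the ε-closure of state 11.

{3, 4, 6, 8, 10, 11, 12, 15}

Start with {11}.
From 11 via ε: add 6.
From 6 via ε: add 10.
From 10 via ε: add 12.
From 12 via ε: add 15.
From 15 via ε: add 8.
From 8 via ε: add 3.
From 3 via ε: add 4.
No new states can be added; the closed set is {3, 4, 6, 8, 10, 11, 12, 15}.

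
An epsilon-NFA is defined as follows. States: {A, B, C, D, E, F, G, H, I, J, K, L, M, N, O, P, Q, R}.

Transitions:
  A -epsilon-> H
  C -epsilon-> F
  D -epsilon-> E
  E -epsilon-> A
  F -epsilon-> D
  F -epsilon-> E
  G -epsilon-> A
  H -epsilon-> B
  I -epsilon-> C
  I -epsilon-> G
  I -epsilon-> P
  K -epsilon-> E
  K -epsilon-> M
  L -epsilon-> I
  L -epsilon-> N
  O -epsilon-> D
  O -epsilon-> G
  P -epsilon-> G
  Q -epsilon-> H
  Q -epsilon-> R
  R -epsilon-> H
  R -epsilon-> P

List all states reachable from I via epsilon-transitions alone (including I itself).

Start with {I}.
From I via epsilon: add C, G, P.
From C via epsilon: add F.
From G via epsilon: add A.
From A via epsilon: add H.
From F via epsilon: add D, E.
From H via epsilon: add B.
No new states can be added; the closed set is {A, B, C, D, E, F, G, H, I, P}.

{A, B, C, D, E, F, G, H, I, P}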